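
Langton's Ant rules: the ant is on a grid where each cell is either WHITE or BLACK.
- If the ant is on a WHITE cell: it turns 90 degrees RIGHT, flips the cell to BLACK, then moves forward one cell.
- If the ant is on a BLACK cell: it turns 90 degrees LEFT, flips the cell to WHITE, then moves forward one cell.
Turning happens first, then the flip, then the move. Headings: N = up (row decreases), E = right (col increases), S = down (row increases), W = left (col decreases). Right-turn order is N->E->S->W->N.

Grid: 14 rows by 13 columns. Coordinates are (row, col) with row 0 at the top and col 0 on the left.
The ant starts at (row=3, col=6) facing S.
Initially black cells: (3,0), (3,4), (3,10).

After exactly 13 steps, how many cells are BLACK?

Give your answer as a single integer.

Step 1: on WHITE (3,6): turn R to W, flip to black, move to (3,5). |black|=4
Step 2: on WHITE (3,5): turn R to N, flip to black, move to (2,5). |black|=5
Step 3: on WHITE (2,5): turn R to E, flip to black, move to (2,6). |black|=6
Step 4: on WHITE (2,6): turn R to S, flip to black, move to (3,6). |black|=7
Step 5: on BLACK (3,6): turn L to E, flip to white, move to (3,7). |black|=6
Step 6: on WHITE (3,7): turn R to S, flip to black, move to (4,7). |black|=7
Step 7: on WHITE (4,7): turn R to W, flip to black, move to (4,6). |black|=8
Step 8: on WHITE (4,6): turn R to N, flip to black, move to (3,6). |black|=9
Step 9: on WHITE (3,6): turn R to E, flip to black, move to (3,7). |black|=10
Step 10: on BLACK (3,7): turn L to N, flip to white, move to (2,7). |black|=9
Step 11: on WHITE (2,7): turn R to E, flip to black, move to (2,8). |black|=10
Step 12: on WHITE (2,8): turn R to S, flip to black, move to (3,8). |black|=11
Step 13: on WHITE (3,8): turn R to W, flip to black, move to (3,7). |black|=12

Answer: 12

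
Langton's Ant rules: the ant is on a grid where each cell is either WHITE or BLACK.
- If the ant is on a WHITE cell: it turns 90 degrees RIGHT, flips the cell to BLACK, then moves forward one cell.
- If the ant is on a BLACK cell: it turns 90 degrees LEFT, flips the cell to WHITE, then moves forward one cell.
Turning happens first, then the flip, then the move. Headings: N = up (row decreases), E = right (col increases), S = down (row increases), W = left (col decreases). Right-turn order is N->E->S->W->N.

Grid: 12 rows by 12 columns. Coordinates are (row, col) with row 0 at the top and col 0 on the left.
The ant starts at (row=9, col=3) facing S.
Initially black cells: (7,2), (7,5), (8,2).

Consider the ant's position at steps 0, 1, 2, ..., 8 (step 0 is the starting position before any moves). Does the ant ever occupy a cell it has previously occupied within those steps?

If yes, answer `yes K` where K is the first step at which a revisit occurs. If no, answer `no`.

Step 1: on WHITE (9,3): turn R to W, flip to black, move to (9,2). |black|=4 — new cell
Step 2: on WHITE (9,2): turn R to N, flip to black, move to (8,2). |black|=5 — new cell
Step 3: on BLACK (8,2): turn L to W, flip to white, move to (8,1). |black|=4 — new cell
Step 4: on WHITE (8,1): turn R to N, flip to black, move to (7,1). |black|=5 — new cell
Step 5: on WHITE (7,1): turn R to E, flip to black, move to (7,2). |black|=6 — new cell
Step 6: on BLACK (7,2): turn L to N, flip to white, move to (6,2). |black|=5 — new cell
Step 7: on WHITE (6,2): turn R to E, flip to black, move to (6,3). |black|=6 — new cell
Step 8: on WHITE (6,3): turn R to S, flip to black, move to (7,3). |black|=7 — new cell
No revisit within 8 steps.

Answer: no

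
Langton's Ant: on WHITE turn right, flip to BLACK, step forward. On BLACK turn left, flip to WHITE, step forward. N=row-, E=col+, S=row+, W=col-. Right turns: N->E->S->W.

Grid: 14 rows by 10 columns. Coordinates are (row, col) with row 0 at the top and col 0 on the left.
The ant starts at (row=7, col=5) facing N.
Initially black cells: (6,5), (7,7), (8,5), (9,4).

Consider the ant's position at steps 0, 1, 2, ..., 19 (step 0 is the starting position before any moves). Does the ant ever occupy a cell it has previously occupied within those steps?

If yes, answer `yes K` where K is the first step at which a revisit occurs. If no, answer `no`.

Step 1: on WHITE (7,5): turn R to E, flip to black, move to (7,6). |black|=5 — new cell
Step 2: on WHITE (7,6): turn R to S, flip to black, move to (8,6). |black|=6 — new cell
Step 3: on WHITE (8,6): turn R to W, flip to black, move to (8,5). |black|=7 — new cell
Step 4: on BLACK (8,5): turn L to S, flip to white, move to (9,5). |black|=6 — new cell
Step 5: on WHITE (9,5): turn R to W, flip to black, move to (9,4). |black|=7 — new cell
Step 6: on BLACK (9,4): turn L to S, flip to white, move to (10,4). |black|=6 — new cell
Step 7: on WHITE (10,4): turn R to W, flip to black, move to (10,3). |black|=7 — new cell
Step 8: on WHITE (10,3): turn R to N, flip to black, move to (9,3). |black|=8 — new cell
Step 9: on WHITE (9,3): turn R to E, flip to black, move to (9,4). |black|=9 — REVISIT

Answer: yes 9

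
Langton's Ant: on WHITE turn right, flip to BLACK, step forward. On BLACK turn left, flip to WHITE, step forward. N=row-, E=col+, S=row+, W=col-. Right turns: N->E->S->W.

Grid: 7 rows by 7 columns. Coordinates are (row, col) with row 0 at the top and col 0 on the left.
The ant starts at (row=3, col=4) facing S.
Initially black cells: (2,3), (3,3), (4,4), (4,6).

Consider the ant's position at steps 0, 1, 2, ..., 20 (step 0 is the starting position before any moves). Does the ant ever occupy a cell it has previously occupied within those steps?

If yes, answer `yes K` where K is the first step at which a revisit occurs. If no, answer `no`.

Answer: yes 5

Derivation:
Step 1: on WHITE (3,4): turn R to W, flip to black, move to (3,3). |black|=5 — new cell
Step 2: on BLACK (3,3): turn L to S, flip to white, move to (4,3). |black|=4 — new cell
Step 3: on WHITE (4,3): turn R to W, flip to black, move to (4,2). |black|=5 — new cell
Step 4: on WHITE (4,2): turn R to N, flip to black, move to (3,2). |black|=6 — new cell
Step 5: on WHITE (3,2): turn R to E, flip to black, move to (3,3). |black|=7 — REVISIT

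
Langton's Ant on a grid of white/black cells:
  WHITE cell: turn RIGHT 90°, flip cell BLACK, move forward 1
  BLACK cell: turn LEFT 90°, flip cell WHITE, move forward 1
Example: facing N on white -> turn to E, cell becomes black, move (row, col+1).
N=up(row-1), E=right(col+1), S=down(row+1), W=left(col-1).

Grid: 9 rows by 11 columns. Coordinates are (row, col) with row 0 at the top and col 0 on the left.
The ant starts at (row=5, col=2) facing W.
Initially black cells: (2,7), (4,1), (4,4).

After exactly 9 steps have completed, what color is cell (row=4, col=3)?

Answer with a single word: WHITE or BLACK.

Step 1: on WHITE (5,2): turn R to N, flip to black, move to (4,2). |black|=4
Step 2: on WHITE (4,2): turn R to E, flip to black, move to (4,3). |black|=5
Step 3: on WHITE (4,3): turn R to S, flip to black, move to (5,3). |black|=6
Step 4: on WHITE (5,3): turn R to W, flip to black, move to (5,2). |black|=7
Step 5: on BLACK (5,2): turn L to S, flip to white, move to (6,2). |black|=6
Step 6: on WHITE (6,2): turn R to W, flip to black, move to (6,1). |black|=7
Step 7: on WHITE (6,1): turn R to N, flip to black, move to (5,1). |black|=8
Step 8: on WHITE (5,1): turn R to E, flip to black, move to (5,2). |black|=9
Step 9: on WHITE (5,2): turn R to S, flip to black, move to (6,2). |black|=10

Answer: BLACK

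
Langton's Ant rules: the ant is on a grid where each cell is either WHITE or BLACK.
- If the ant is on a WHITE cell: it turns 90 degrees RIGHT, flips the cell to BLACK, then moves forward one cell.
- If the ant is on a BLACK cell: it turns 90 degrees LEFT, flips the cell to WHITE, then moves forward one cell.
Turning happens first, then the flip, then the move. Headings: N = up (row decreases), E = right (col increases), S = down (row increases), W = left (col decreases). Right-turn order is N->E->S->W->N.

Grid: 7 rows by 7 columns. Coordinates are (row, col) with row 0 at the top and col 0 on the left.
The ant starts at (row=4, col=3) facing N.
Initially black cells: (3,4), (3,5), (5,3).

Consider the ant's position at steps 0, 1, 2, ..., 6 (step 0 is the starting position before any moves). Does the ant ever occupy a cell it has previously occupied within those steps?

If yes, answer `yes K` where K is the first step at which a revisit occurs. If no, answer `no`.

Answer: no

Derivation:
Step 1: on WHITE (4,3): turn R to E, flip to black, move to (4,4). |black|=4 — new cell
Step 2: on WHITE (4,4): turn R to S, flip to black, move to (5,4). |black|=5 — new cell
Step 3: on WHITE (5,4): turn R to W, flip to black, move to (5,3). |black|=6 — new cell
Step 4: on BLACK (5,3): turn L to S, flip to white, move to (6,3). |black|=5 — new cell
Step 5: on WHITE (6,3): turn R to W, flip to black, move to (6,2). |black|=6 — new cell
Step 6: on WHITE (6,2): turn R to N, flip to black, move to (5,2). |black|=7 — new cell
No revisit within 6 steps.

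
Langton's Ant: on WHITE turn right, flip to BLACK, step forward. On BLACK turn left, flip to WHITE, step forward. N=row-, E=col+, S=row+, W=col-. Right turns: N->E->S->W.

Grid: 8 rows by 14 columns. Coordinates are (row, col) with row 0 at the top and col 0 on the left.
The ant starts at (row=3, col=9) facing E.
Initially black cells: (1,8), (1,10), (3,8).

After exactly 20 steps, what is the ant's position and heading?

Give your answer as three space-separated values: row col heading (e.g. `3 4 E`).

Step 1: on WHITE (3,9): turn R to S, flip to black, move to (4,9). |black|=4
Step 2: on WHITE (4,9): turn R to W, flip to black, move to (4,8). |black|=5
Step 3: on WHITE (4,8): turn R to N, flip to black, move to (3,8). |black|=6
Step 4: on BLACK (3,8): turn L to W, flip to white, move to (3,7). |black|=5
Step 5: on WHITE (3,7): turn R to N, flip to black, move to (2,7). |black|=6
Step 6: on WHITE (2,7): turn R to E, flip to black, move to (2,8). |black|=7
Step 7: on WHITE (2,8): turn R to S, flip to black, move to (3,8). |black|=8
Step 8: on WHITE (3,8): turn R to W, flip to black, move to (3,7). |black|=9
Step 9: on BLACK (3,7): turn L to S, flip to white, move to (4,7). |black|=8
Step 10: on WHITE (4,7): turn R to W, flip to black, move to (4,6). |black|=9
Step 11: on WHITE (4,6): turn R to N, flip to black, move to (3,6). |black|=10
Step 12: on WHITE (3,6): turn R to E, flip to black, move to (3,7). |black|=11
Step 13: on WHITE (3,7): turn R to S, flip to black, move to (4,7). |black|=12
Step 14: on BLACK (4,7): turn L to E, flip to white, move to (4,8). |black|=11
Step 15: on BLACK (4,8): turn L to N, flip to white, move to (3,8). |black|=10
Step 16: on BLACK (3,8): turn L to W, flip to white, move to (3,7). |black|=9
Step 17: on BLACK (3,7): turn L to S, flip to white, move to (4,7). |black|=8
Step 18: on WHITE (4,7): turn R to W, flip to black, move to (4,6). |black|=9
Step 19: on BLACK (4,6): turn L to S, flip to white, move to (5,6). |black|=8
Step 20: on WHITE (5,6): turn R to W, flip to black, move to (5,5). |black|=9

Answer: 5 5 W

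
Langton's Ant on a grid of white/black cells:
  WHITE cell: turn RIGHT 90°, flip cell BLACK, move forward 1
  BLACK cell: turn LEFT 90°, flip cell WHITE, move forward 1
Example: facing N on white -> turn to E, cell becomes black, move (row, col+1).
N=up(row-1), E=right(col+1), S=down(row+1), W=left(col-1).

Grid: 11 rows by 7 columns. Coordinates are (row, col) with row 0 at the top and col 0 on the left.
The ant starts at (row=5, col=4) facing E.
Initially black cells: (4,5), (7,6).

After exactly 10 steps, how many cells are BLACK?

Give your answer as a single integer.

Step 1: on WHITE (5,4): turn R to S, flip to black, move to (6,4). |black|=3
Step 2: on WHITE (6,4): turn R to W, flip to black, move to (6,3). |black|=4
Step 3: on WHITE (6,3): turn R to N, flip to black, move to (5,3). |black|=5
Step 4: on WHITE (5,3): turn R to E, flip to black, move to (5,4). |black|=6
Step 5: on BLACK (5,4): turn L to N, flip to white, move to (4,4). |black|=5
Step 6: on WHITE (4,4): turn R to E, flip to black, move to (4,5). |black|=6
Step 7: on BLACK (4,5): turn L to N, flip to white, move to (3,5). |black|=5
Step 8: on WHITE (3,5): turn R to E, flip to black, move to (3,6). |black|=6
Step 9: on WHITE (3,6): turn R to S, flip to black, move to (4,6). |black|=7
Step 10: on WHITE (4,6): turn R to W, flip to black, move to (4,5). |black|=8

Answer: 8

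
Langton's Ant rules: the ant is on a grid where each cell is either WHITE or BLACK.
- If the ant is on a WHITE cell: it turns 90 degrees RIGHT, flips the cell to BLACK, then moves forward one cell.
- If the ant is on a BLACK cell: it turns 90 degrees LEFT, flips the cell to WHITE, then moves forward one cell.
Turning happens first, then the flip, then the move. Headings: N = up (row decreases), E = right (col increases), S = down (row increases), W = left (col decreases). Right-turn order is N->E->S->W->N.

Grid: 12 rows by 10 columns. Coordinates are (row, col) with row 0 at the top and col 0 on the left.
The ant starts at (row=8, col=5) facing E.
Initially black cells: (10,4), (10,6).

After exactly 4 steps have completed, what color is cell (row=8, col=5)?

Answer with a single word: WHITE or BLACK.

Step 1: on WHITE (8,5): turn R to S, flip to black, move to (9,5). |black|=3
Step 2: on WHITE (9,5): turn R to W, flip to black, move to (9,4). |black|=4
Step 3: on WHITE (9,4): turn R to N, flip to black, move to (8,4). |black|=5
Step 4: on WHITE (8,4): turn R to E, flip to black, move to (8,5). |black|=6

Answer: BLACK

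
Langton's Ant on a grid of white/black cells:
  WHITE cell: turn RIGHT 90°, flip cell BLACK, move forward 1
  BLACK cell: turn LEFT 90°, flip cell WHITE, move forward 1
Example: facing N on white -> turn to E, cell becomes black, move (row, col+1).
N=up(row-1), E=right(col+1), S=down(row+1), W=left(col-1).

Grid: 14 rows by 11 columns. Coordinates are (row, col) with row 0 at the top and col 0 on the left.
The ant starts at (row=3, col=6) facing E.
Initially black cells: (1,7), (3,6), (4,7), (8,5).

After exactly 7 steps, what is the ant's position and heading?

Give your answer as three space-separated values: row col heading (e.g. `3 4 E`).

Step 1: on BLACK (3,6): turn L to N, flip to white, move to (2,6). |black|=3
Step 2: on WHITE (2,6): turn R to E, flip to black, move to (2,7). |black|=4
Step 3: on WHITE (2,7): turn R to S, flip to black, move to (3,7). |black|=5
Step 4: on WHITE (3,7): turn R to W, flip to black, move to (3,6). |black|=6
Step 5: on WHITE (3,6): turn R to N, flip to black, move to (2,6). |black|=7
Step 6: on BLACK (2,6): turn L to W, flip to white, move to (2,5). |black|=6
Step 7: on WHITE (2,5): turn R to N, flip to black, move to (1,5). |black|=7

Answer: 1 5 N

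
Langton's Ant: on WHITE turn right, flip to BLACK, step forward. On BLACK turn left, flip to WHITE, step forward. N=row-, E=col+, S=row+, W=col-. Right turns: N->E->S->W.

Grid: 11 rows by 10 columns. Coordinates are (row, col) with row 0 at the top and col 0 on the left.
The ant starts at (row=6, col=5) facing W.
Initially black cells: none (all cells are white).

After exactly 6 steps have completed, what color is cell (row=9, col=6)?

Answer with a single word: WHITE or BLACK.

Step 1: on WHITE (6,5): turn R to N, flip to black, move to (5,5). |black|=1
Step 2: on WHITE (5,5): turn R to E, flip to black, move to (5,6). |black|=2
Step 3: on WHITE (5,6): turn R to S, flip to black, move to (6,6). |black|=3
Step 4: on WHITE (6,6): turn R to W, flip to black, move to (6,5). |black|=4
Step 5: on BLACK (6,5): turn L to S, flip to white, move to (7,5). |black|=3
Step 6: on WHITE (7,5): turn R to W, flip to black, move to (7,4). |black|=4

Answer: WHITE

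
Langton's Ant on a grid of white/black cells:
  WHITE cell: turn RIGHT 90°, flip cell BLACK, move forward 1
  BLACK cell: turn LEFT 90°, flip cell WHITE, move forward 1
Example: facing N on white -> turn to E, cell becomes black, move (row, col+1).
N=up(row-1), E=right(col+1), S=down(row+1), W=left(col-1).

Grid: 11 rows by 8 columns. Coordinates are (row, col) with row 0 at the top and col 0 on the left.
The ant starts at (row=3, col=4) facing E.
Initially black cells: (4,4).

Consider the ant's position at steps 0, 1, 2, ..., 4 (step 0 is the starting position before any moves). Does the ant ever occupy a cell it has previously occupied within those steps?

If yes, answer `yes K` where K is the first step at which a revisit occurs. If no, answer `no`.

Answer: no

Derivation:
Step 1: on WHITE (3,4): turn R to S, flip to black, move to (4,4). |black|=2 — new cell
Step 2: on BLACK (4,4): turn L to E, flip to white, move to (4,5). |black|=1 — new cell
Step 3: on WHITE (4,5): turn R to S, flip to black, move to (5,5). |black|=2 — new cell
Step 4: on WHITE (5,5): turn R to W, flip to black, move to (5,4). |black|=3 — new cell
No revisit within 4 steps.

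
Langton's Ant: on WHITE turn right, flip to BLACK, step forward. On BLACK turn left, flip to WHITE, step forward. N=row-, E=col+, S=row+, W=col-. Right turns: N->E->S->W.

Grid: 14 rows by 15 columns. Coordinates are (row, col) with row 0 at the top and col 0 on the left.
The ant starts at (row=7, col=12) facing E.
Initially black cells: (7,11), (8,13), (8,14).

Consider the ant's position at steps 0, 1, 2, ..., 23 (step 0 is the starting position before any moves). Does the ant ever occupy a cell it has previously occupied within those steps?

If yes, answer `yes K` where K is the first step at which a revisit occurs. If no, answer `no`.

Step 1: on WHITE (7,12): turn R to S, flip to black, move to (8,12). |black|=4 — new cell
Step 2: on WHITE (8,12): turn R to W, flip to black, move to (8,11). |black|=5 — new cell
Step 3: on WHITE (8,11): turn R to N, flip to black, move to (7,11). |black|=6 — new cell
Step 4: on BLACK (7,11): turn L to W, flip to white, move to (7,10). |black|=5 — new cell
Step 5: on WHITE (7,10): turn R to N, flip to black, move to (6,10). |black|=6 — new cell
Step 6: on WHITE (6,10): turn R to E, flip to black, move to (6,11). |black|=7 — new cell
Step 7: on WHITE (6,11): turn R to S, flip to black, move to (7,11). |black|=8 — REVISIT

Answer: yes 7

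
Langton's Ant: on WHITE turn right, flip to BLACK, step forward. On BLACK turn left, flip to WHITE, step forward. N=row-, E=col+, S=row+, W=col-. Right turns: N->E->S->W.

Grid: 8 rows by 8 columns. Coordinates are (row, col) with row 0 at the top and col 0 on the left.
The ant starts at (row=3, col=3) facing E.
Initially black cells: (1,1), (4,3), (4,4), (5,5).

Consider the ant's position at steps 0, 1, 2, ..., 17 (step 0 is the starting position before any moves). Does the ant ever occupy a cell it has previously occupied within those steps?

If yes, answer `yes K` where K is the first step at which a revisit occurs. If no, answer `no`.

Step 1: on WHITE (3,3): turn R to S, flip to black, move to (4,3). |black|=5 — new cell
Step 2: on BLACK (4,3): turn L to E, flip to white, move to (4,4). |black|=4 — new cell
Step 3: on BLACK (4,4): turn L to N, flip to white, move to (3,4). |black|=3 — new cell
Step 4: on WHITE (3,4): turn R to E, flip to black, move to (3,5). |black|=4 — new cell
Step 5: on WHITE (3,5): turn R to S, flip to black, move to (4,5). |black|=5 — new cell
Step 6: on WHITE (4,5): turn R to W, flip to black, move to (4,4). |black|=6 — REVISIT

Answer: yes 6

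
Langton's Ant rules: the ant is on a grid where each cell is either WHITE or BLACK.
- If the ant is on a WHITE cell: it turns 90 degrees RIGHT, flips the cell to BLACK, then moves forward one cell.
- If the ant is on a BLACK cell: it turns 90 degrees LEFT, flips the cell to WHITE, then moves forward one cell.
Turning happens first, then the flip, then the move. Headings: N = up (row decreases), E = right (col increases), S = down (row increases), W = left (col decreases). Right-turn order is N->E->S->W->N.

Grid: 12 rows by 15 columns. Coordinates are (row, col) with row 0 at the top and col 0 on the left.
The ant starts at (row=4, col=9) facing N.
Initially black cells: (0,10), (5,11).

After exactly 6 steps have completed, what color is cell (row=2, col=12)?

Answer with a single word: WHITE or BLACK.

Step 1: on WHITE (4,9): turn R to E, flip to black, move to (4,10). |black|=3
Step 2: on WHITE (4,10): turn R to S, flip to black, move to (5,10). |black|=4
Step 3: on WHITE (5,10): turn R to W, flip to black, move to (5,9). |black|=5
Step 4: on WHITE (5,9): turn R to N, flip to black, move to (4,9). |black|=6
Step 5: on BLACK (4,9): turn L to W, flip to white, move to (4,8). |black|=5
Step 6: on WHITE (4,8): turn R to N, flip to black, move to (3,8). |black|=6

Answer: WHITE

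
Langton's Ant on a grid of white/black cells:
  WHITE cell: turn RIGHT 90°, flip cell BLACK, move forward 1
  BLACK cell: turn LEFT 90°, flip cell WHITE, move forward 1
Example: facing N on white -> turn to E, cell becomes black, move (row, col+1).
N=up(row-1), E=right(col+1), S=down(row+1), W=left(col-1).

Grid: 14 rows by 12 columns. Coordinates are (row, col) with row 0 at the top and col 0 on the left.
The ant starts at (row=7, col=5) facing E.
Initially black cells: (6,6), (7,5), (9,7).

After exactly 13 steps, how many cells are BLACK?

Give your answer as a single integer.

Answer: 8

Derivation:
Step 1: on BLACK (7,5): turn L to N, flip to white, move to (6,5). |black|=2
Step 2: on WHITE (6,5): turn R to E, flip to black, move to (6,6). |black|=3
Step 3: on BLACK (6,6): turn L to N, flip to white, move to (5,6). |black|=2
Step 4: on WHITE (5,6): turn R to E, flip to black, move to (5,7). |black|=3
Step 5: on WHITE (5,7): turn R to S, flip to black, move to (6,7). |black|=4
Step 6: on WHITE (6,7): turn R to W, flip to black, move to (6,6). |black|=5
Step 7: on WHITE (6,6): turn R to N, flip to black, move to (5,6). |black|=6
Step 8: on BLACK (5,6): turn L to W, flip to white, move to (5,5). |black|=5
Step 9: on WHITE (5,5): turn R to N, flip to black, move to (4,5). |black|=6
Step 10: on WHITE (4,5): turn R to E, flip to black, move to (4,6). |black|=7
Step 11: on WHITE (4,6): turn R to S, flip to black, move to (5,6). |black|=8
Step 12: on WHITE (5,6): turn R to W, flip to black, move to (5,5). |black|=9
Step 13: on BLACK (5,5): turn L to S, flip to white, move to (6,5). |black|=8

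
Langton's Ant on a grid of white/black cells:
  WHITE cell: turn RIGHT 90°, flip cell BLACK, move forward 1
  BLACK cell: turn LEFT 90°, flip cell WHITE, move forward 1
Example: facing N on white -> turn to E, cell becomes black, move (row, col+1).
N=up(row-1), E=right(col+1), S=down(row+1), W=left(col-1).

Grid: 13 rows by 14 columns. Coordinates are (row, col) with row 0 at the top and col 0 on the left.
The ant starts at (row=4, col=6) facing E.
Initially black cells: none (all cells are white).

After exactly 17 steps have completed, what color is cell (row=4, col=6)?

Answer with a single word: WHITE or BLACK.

Step 1: on WHITE (4,6): turn R to S, flip to black, move to (5,6). |black|=1
Step 2: on WHITE (5,6): turn R to W, flip to black, move to (5,5). |black|=2
Step 3: on WHITE (5,5): turn R to N, flip to black, move to (4,5). |black|=3
Step 4: on WHITE (4,5): turn R to E, flip to black, move to (4,6). |black|=4
Step 5: on BLACK (4,6): turn L to N, flip to white, move to (3,6). |black|=3
Step 6: on WHITE (3,6): turn R to E, flip to black, move to (3,7). |black|=4
Step 7: on WHITE (3,7): turn R to S, flip to black, move to (4,7). |black|=5
Step 8: on WHITE (4,7): turn R to W, flip to black, move to (4,6). |black|=6
Step 9: on WHITE (4,6): turn R to N, flip to black, move to (3,6). |black|=7
Step 10: on BLACK (3,6): turn L to W, flip to white, move to (3,5). |black|=6
Step 11: on WHITE (3,5): turn R to N, flip to black, move to (2,5). |black|=7
Step 12: on WHITE (2,5): turn R to E, flip to black, move to (2,6). |black|=8
Step 13: on WHITE (2,6): turn R to S, flip to black, move to (3,6). |black|=9
Step 14: on WHITE (3,6): turn R to W, flip to black, move to (3,5). |black|=10
Step 15: on BLACK (3,5): turn L to S, flip to white, move to (4,5). |black|=9
Step 16: on BLACK (4,5): turn L to E, flip to white, move to (4,6). |black|=8
Step 17: on BLACK (4,6): turn L to N, flip to white, move to (3,6). |black|=7

Answer: WHITE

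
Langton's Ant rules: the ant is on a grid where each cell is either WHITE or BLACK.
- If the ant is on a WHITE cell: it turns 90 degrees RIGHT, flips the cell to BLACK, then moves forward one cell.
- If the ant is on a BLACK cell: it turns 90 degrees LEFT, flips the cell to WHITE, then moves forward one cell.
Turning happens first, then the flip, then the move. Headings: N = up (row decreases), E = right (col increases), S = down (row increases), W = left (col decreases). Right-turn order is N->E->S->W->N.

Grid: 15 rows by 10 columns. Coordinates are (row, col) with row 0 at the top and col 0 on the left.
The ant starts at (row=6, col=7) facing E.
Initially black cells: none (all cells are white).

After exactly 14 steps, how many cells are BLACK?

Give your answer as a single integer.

Step 1: on WHITE (6,7): turn R to S, flip to black, move to (7,7). |black|=1
Step 2: on WHITE (7,7): turn R to W, flip to black, move to (7,6). |black|=2
Step 3: on WHITE (7,6): turn R to N, flip to black, move to (6,6). |black|=3
Step 4: on WHITE (6,6): turn R to E, flip to black, move to (6,7). |black|=4
Step 5: on BLACK (6,7): turn L to N, flip to white, move to (5,7). |black|=3
Step 6: on WHITE (5,7): turn R to E, flip to black, move to (5,8). |black|=4
Step 7: on WHITE (5,8): turn R to S, flip to black, move to (6,8). |black|=5
Step 8: on WHITE (6,8): turn R to W, flip to black, move to (6,7). |black|=6
Step 9: on WHITE (6,7): turn R to N, flip to black, move to (5,7). |black|=7
Step 10: on BLACK (5,7): turn L to W, flip to white, move to (5,6). |black|=6
Step 11: on WHITE (5,6): turn R to N, flip to black, move to (4,6). |black|=7
Step 12: on WHITE (4,6): turn R to E, flip to black, move to (4,7). |black|=8
Step 13: on WHITE (4,7): turn R to S, flip to black, move to (5,7). |black|=9
Step 14: on WHITE (5,7): turn R to W, flip to black, move to (5,6). |black|=10

Answer: 10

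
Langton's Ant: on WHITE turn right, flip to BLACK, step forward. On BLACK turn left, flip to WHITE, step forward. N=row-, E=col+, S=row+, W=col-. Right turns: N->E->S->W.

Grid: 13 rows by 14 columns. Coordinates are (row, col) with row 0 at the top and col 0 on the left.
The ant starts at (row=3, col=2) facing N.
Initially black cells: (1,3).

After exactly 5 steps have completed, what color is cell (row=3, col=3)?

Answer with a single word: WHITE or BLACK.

Step 1: on WHITE (3,2): turn R to E, flip to black, move to (3,3). |black|=2
Step 2: on WHITE (3,3): turn R to S, flip to black, move to (4,3). |black|=3
Step 3: on WHITE (4,3): turn R to W, flip to black, move to (4,2). |black|=4
Step 4: on WHITE (4,2): turn R to N, flip to black, move to (3,2). |black|=5
Step 5: on BLACK (3,2): turn L to W, flip to white, move to (3,1). |black|=4

Answer: BLACK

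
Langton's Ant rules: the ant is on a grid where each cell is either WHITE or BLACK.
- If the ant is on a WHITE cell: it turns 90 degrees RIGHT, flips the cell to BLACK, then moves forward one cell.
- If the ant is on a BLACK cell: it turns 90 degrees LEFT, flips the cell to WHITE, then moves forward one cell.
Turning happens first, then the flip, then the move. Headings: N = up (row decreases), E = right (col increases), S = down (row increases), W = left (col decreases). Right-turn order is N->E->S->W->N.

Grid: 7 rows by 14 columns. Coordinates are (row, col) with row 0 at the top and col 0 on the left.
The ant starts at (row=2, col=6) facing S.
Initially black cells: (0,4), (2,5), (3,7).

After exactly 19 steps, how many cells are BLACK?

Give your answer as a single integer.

Answer: 8

Derivation:
Step 1: on WHITE (2,6): turn R to W, flip to black, move to (2,5). |black|=4
Step 2: on BLACK (2,5): turn L to S, flip to white, move to (3,5). |black|=3
Step 3: on WHITE (3,5): turn R to W, flip to black, move to (3,4). |black|=4
Step 4: on WHITE (3,4): turn R to N, flip to black, move to (2,4). |black|=5
Step 5: on WHITE (2,4): turn R to E, flip to black, move to (2,5). |black|=6
Step 6: on WHITE (2,5): turn R to S, flip to black, move to (3,5). |black|=7
Step 7: on BLACK (3,5): turn L to E, flip to white, move to (3,6). |black|=6
Step 8: on WHITE (3,6): turn R to S, flip to black, move to (4,6). |black|=7
Step 9: on WHITE (4,6): turn R to W, flip to black, move to (4,5). |black|=8
Step 10: on WHITE (4,5): turn R to N, flip to black, move to (3,5). |black|=9
Step 11: on WHITE (3,5): turn R to E, flip to black, move to (3,6). |black|=10
Step 12: on BLACK (3,6): turn L to N, flip to white, move to (2,6). |black|=9
Step 13: on BLACK (2,6): turn L to W, flip to white, move to (2,5). |black|=8
Step 14: on BLACK (2,5): turn L to S, flip to white, move to (3,5). |black|=7
Step 15: on BLACK (3,5): turn L to E, flip to white, move to (3,6). |black|=6
Step 16: on WHITE (3,6): turn R to S, flip to black, move to (4,6). |black|=7
Step 17: on BLACK (4,6): turn L to E, flip to white, move to (4,7). |black|=6
Step 18: on WHITE (4,7): turn R to S, flip to black, move to (5,7). |black|=7
Step 19: on WHITE (5,7): turn R to W, flip to black, move to (5,6). |black|=8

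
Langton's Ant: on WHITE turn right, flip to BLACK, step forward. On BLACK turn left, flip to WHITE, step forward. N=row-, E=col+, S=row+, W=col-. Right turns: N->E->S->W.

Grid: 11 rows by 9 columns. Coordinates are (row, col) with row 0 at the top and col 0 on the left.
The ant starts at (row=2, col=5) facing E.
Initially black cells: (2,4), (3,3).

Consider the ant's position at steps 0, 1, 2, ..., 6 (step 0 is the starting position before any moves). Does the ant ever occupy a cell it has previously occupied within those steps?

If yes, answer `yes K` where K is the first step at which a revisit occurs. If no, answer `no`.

Answer: no

Derivation:
Step 1: on WHITE (2,5): turn R to S, flip to black, move to (3,5). |black|=3 — new cell
Step 2: on WHITE (3,5): turn R to W, flip to black, move to (3,4). |black|=4 — new cell
Step 3: on WHITE (3,4): turn R to N, flip to black, move to (2,4). |black|=5 — new cell
Step 4: on BLACK (2,4): turn L to W, flip to white, move to (2,3). |black|=4 — new cell
Step 5: on WHITE (2,3): turn R to N, flip to black, move to (1,3). |black|=5 — new cell
Step 6: on WHITE (1,3): turn R to E, flip to black, move to (1,4). |black|=6 — new cell
No revisit within 6 steps.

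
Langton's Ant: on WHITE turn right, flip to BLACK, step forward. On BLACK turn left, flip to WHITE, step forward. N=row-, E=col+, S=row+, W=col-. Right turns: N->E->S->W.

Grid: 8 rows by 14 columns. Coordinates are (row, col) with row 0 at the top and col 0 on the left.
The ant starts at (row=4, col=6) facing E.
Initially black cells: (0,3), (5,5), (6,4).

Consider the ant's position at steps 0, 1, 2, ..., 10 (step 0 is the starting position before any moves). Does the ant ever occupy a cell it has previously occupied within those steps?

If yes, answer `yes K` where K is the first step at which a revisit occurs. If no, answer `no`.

Step 1: on WHITE (4,6): turn R to S, flip to black, move to (5,6). |black|=4 — new cell
Step 2: on WHITE (5,6): turn R to W, flip to black, move to (5,5). |black|=5 — new cell
Step 3: on BLACK (5,5): turn L to S, flip to white, move to (6,5). |black|=4 — new cell
Step 4: on WHITE (6,5): turn R to W, flip to black, move to (6,4). |black|=5 — new cell
Step 5: on BLACK (6,4): turn L to S, flip to white, move to (7,4). |black|=4 — new cell
Step 6: on WHITE (7,4): turn R to W, flip to black, move to (7,3). |black|=5 — new cell
Step 7: on WHITE (7,3): turn R to N, flip to black, move to (6,3). |black|=6 — new cell
Step 8: on WHITE (6,3): turn R to E, flip to black, move to (6,4). |black|=7 — REVISIT

Answer: yes 8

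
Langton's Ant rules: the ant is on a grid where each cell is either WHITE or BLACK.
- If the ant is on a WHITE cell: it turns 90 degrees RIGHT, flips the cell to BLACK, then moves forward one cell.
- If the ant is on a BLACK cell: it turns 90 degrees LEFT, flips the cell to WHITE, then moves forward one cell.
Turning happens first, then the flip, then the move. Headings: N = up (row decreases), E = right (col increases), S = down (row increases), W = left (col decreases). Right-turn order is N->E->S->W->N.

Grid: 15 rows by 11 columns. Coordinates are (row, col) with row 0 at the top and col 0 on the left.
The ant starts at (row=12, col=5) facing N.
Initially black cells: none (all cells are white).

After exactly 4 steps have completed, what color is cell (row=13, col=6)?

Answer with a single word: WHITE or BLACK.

Answer: BLACK

Derivation:
Step 1: on WHITE (12,5): turn R to E, flip to black, move to (12,6). |black|=1
Step 2: on WHITE (12,6): turn R to S, flip to black, move to (13,6). |black|=2
Step 3: on WHITE (13,6): turn R to W, flip to black, move to (13,5). |black|=3
Step 4: on WHITE (13,5): turn R to N, flip to black, move to (12,5). |black|=4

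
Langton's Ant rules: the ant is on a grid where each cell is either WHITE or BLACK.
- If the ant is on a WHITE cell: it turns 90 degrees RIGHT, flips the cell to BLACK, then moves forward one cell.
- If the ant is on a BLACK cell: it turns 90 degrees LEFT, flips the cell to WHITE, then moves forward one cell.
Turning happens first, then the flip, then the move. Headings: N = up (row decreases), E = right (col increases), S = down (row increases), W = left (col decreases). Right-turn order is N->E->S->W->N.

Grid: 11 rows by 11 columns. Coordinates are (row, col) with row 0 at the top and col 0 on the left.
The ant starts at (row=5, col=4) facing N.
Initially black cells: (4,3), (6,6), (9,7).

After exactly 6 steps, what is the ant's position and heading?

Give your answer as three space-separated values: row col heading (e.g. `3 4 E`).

Answer: 4 3 N

Derivation:
Step 1: on WHITE (5,4): turn R to E, flip to black, move to (5,5). |black|=4
Step 2: on WHITE (5,5): turn R to S, flip to black, move to (6,5). |black|=5
Step 3: on WHITE (6,5): turn R to W, flip to black, move to (6,4). |black|=6
Step 4: on WHITE (6,4): turn R to N, flip to black, move to (5,4). |black|=7
Step 5: on BLACK (5,4): turn L to W, flip to white, move to (5,3). |black|=6
Step 6: on WHITE (5,3): turn R to N, flip to black, move to (4,3). |black|=7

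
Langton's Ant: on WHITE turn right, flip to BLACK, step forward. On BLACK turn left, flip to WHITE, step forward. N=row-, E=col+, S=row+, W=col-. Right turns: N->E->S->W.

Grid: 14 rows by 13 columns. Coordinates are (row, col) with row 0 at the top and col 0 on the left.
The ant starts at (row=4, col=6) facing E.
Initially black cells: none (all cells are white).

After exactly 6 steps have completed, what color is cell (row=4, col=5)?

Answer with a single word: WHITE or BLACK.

Answer: BLACK

Derivation:
Step 1: on WHITE (4,6): turn R to S, flip to black, move to (5,6). |black|=1
Step 2: on WHITE (5,6): turn R to W, flip to black, move to (5,5). |black|=2
Step 3: on WHITE (5,5): turn R to N, flip to black, move to (4,5). |black|=3
Step 4: on WHITE (4,5): turn R to E, flip to black, move to (4,6). |black|=4
Step 5: on BLACK (4,6): turn L to N, flip to white, move to (3,6). |black|=3
Step 6: on WHITE (3,6): turn R to E, flip to black, move to (3,7). |black|=4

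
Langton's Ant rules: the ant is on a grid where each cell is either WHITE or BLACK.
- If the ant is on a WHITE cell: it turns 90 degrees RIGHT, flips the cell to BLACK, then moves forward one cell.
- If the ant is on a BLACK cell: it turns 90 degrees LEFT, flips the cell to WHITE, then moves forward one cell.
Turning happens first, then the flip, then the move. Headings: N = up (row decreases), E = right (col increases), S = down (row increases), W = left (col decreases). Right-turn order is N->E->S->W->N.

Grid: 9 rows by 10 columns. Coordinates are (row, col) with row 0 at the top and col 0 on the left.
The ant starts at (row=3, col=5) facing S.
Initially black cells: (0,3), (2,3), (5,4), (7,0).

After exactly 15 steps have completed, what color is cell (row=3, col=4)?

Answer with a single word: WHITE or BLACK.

Answer: BLACK

Derivation:
Step 1: on WHITE (3,5): turn R to W, flip to black, move to (3,4). |black|=5
Step 2: on WHITE (3,4): turn R to N, flip to black, move to (2,4). |black|=6
Step 3: on WHITE (2,4): turn R to E, flip to black, move to (2,5). |black|=7
Step 4: on WHITE (2,5): turn R to S, flip to black, move to (3,5). |black|=8
Step 5: on BLACK (3,5): turn L to E, flip to white, move to (3,6). |black|=7
Step 6: on WHITE (3,6): turn R to S, flip to black, move to (4,6). |black|=8
Step 7: on WHITE (4,6): turn R to W, flip to black, move to (4,5). |black|=9
Step 8: on WHITE (4,5): turn R to N, flip to black, move to (3,5). |black|=10
Step 9: on WHITE (3,5): turn R to E, flip to black, move to (3,6). |black|=11
Step 10: on BLACK (3,6): turn L to N, flip to white, move to (2,6). |black|=10
Step 11: on WHITE (2,6): turn R to E, flip to black, move to (2,7). |black|=11
Step 12: on WHITE (2,7): turn R to S, flip to black, move to (3,7). |black|=12
Step 13: on WHITE (3,7): turn R to W, flip to black, move to (3,6). |black|=13
Step 14: on WHITE (3,6): turn R to N, flip to black, move to (2,6). |black|=14
Step 15: on BLACK (2,6): turn L to W, flip to white, move to (2,5). |black|=13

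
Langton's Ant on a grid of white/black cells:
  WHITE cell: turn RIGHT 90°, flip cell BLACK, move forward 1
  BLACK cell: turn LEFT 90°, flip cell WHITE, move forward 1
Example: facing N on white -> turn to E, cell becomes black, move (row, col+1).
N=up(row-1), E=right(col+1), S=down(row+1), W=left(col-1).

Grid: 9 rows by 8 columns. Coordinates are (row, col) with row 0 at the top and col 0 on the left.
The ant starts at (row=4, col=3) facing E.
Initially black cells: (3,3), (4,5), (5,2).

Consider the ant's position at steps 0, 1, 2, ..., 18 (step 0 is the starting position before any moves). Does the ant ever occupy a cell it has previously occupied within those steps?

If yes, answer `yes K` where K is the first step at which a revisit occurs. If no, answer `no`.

Step 1: on WHITE (4,3): turn R to S, flip to black, move to (5,3). |black|=4 — new cell
Step 2: on WHITE (5,3): turn R to W, flip to black, move to (5,2). |black|=5 — new cell
Step 3: on BLACK (5,2): turn L to S, flip to white, move to (6,2). |black|=4 — new cell
Step 4: on WHITE (6,2): turn R to W, flip to black, move to (6,1). |black|=5 — new cell
Step 5: on WHITE (6,1): turn R to N, flip to black, move to (5,1). |black|=6 — new cell
Step 6: on WHITE (5,1): turn R to E, flip to black, move to (5,2). |black|=7 — REVISIT

Answer: yes 6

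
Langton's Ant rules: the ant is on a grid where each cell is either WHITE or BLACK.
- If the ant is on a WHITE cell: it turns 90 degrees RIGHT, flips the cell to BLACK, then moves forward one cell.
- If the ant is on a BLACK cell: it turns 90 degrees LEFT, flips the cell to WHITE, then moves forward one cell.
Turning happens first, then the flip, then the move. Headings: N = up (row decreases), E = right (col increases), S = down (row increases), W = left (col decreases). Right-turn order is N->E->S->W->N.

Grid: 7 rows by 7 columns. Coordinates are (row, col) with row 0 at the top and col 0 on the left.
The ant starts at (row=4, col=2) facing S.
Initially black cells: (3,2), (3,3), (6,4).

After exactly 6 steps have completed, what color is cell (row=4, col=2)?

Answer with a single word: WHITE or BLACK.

Answer: BLACK

Derivation:
Step 1: on WHITE (4,2): turn R to W, flip to black, move to (4,1). |black|=4
Step 2: on WHITE (4,1): turn R to N, flip to black, move to (3,1). |black|=5
Step 3: on WHITE (3,1): turn R to E, flip to black, move to (3,2). |black|=6
Step 4: on BLACK (3,2): turn L to N, flip to white, move to (2,2). |black|=5
Step 5: on WHITE (2,2): turn R to E, flip to black, move to (2,3). |black|=6
Step 6: on WHITE (2,3): turn R to S, flip to black, move to (3,3). |black|=7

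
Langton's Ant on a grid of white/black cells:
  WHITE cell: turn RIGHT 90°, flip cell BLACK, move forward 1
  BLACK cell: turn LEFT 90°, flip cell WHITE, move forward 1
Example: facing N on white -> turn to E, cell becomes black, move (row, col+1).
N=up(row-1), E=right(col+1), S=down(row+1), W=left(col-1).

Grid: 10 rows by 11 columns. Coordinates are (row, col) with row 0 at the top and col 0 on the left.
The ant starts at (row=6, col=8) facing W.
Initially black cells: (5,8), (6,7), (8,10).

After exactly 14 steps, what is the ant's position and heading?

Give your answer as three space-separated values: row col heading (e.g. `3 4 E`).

Answer: 3 7 E

Derivation:
Step 1: on WHITE (6,8): turn R to N, flip to black, move to (5,8). |black|=4
Step 2: on BLACK (5,8): turn L to W, flip to white, move to (5,7). |black|=3
Step 3: on WHITE (5,7): turn R to N, flip to black, move to (4,7). |black|=4
Step 4: on WHITE (4,7): turn R to E, flip to black, move to (4,8). |black|=5
Step 5: on WHITE (4,8): turn R to S, flip to black, move to (5,8). |black|=6
Step 6: on WHITE (5,8): turn R to W, flip to black, move to (5,7). |black|=7
Step 7: on BLACK (5,7): turn L to S, flip to white, move to (6,7). |black|=6
Step 8: on BLACK (6,7): turn L to E, flip to white, move to (6,8). |black|=5
Step 9: on BLACK (6,8): turn L to N, flip to white, move to (5,8). |black|=4
Step 10: on BLACK (5,8): turn L to W, flip to white, move to (5,7). |black|=3
Step 11: on WHITE (5,7): turn R to N, flip to black, move to (4,7). |black|=4
Step 12: on BLACK (4,7): turn L to W, flip to white, move to (4,6). |black|=3
Step 13: on WHITE (4,6): turn R to N, flip to black, move to (3,6). |black|=4
Step 14: on WHITE (3,6): turn R to E, flip to black, move to (3,7). |black|=5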